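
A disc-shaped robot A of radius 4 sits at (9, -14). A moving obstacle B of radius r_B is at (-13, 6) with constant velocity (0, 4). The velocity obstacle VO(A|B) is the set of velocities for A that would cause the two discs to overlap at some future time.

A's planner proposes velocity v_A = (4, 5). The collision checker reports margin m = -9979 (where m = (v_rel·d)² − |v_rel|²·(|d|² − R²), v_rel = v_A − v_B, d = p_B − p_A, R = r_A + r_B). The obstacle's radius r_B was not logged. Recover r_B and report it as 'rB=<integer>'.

m = -9979
d = (-22, 20);  v_rel = (4, 1),  |v_rel|² = 17
v_rel×d = (4)·(20) − (1)·(-22) = 102
since m = R²·17 − 102²:  R² = (10404 + -9979) / 17 = 25
R = √25 = 5  ⇒  r_B = 5 − 4 = 1

rB=1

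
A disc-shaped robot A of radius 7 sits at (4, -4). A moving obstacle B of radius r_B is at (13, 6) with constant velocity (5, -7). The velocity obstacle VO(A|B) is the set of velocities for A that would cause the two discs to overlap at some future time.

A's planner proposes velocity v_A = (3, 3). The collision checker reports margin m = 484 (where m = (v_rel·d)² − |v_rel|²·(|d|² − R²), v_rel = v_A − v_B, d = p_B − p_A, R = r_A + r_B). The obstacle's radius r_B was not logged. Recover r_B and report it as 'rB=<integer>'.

m = 484
d = (9, 10);  v_rel = (-2, 10),  |v_rel|² = 104
v_rel×d = (-2)·(10) − (10)·(9) = -110
since m = R²·104 − (-110)²:  R² = (12100 + 484) / 104 = 121
R = √121 = 11  ⇒  r_B = 11 − 7 = 4

rB=4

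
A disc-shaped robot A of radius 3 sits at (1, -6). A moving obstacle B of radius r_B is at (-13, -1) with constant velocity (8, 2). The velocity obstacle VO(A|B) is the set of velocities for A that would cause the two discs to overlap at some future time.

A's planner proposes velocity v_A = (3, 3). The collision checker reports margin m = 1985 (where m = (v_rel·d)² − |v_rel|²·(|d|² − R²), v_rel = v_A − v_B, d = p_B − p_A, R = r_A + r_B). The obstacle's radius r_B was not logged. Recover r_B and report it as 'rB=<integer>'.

m = 1985
d = (-14, 5);  v_rel = (-5, 1),  |v_rel|² = 26
v_rel×d = (-5)·(5) − (1)·(-14) = -11
since m = R²·26 − (-11)²:  R² = (121 + 1985) / 26 = 81
R = √81 = 9  ⇒  r_B = 9 − 3 = 6

rB=6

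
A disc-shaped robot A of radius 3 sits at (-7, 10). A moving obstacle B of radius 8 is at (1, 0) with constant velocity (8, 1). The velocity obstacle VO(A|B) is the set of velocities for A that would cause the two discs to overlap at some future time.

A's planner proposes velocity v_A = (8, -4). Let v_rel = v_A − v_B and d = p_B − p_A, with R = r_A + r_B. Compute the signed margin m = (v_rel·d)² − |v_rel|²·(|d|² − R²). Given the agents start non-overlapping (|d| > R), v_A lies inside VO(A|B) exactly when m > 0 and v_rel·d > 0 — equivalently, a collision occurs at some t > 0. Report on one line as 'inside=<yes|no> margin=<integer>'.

d = (8, -10),  |d|² = 164;  R = 3+8 = 11,  c = 164−11² = 43
v_rel = (0, -5),  |v_rel|² = 25;  v_rel·d = (0)·(8) + (-5)·(-10) = 50
25·t² − 100·t + 43 = 0  ⇒  m = 50² − 25·43 = 1425
m = 1425 > 0,  v_rel·d = 50 > 0  ⇒  inside

inside=yes margin=1425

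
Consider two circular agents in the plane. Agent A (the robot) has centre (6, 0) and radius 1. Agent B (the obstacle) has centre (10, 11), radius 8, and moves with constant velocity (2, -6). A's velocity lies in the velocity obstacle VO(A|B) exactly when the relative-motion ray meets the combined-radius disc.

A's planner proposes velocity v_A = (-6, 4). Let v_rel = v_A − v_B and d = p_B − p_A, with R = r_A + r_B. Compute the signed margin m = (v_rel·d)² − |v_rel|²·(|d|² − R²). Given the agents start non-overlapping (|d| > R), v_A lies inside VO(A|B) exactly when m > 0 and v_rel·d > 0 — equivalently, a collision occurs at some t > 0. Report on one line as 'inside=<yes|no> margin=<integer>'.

d = (4, 11),  |d|² = 137;  R = 1+8 = 9,  c = 137−9² = 56
v_rel = (-8, 10),  |v_rel|² = 164;  v_rel·d = (-8)·(4) + (10)·(11) = 78
164·t² − 156·t + 56 = 0  ⇒  m = 78² − 164·56 = -3100
m = -3100 < 0,  v_rel·d = 78 > 0  ⇒  outside

inside=no margin=-3100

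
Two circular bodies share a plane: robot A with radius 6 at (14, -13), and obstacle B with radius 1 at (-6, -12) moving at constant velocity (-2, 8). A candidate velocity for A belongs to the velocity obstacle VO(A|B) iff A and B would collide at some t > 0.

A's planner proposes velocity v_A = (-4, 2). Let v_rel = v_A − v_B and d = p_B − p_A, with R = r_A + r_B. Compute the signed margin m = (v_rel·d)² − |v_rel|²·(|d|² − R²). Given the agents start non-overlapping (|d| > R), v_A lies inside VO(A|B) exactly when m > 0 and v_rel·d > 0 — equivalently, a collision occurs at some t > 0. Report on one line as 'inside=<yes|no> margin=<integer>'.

d = (-20, 1),  |d|² = 401;  R = 6+1 = 7,  c = 401−7² = 352
v_rel = (-2, -6),  |v_rel|² = 40;  v_rel·d = (-2)·(-20) + (-6)·(1) = 34
40·t² − 68·t + 352 = 0  ⇒  m = 34² − 40·352 = -12924
m = -12924 < 0,  v_rel·d = 34 > 0  ⇒  outside

inside=no margin=-12924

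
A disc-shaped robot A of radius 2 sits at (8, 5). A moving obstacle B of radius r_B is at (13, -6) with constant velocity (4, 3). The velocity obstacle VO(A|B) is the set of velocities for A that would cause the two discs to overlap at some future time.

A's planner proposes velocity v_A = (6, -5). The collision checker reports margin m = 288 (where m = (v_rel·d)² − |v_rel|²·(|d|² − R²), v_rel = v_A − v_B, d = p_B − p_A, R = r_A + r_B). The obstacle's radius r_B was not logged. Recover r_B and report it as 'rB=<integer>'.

m = 288
d = (5, -11);  v_rel = (2, -8),  |v_rel|² = 68
v_rel×d = (2)·(-11) − (-8)·(5) = 18
since m = R²·68 − 18²:  R² = (324 + 288) / 68 = 9
R = √9 = 3  ⇒  r_B = 3 − 2 = 1

rB=1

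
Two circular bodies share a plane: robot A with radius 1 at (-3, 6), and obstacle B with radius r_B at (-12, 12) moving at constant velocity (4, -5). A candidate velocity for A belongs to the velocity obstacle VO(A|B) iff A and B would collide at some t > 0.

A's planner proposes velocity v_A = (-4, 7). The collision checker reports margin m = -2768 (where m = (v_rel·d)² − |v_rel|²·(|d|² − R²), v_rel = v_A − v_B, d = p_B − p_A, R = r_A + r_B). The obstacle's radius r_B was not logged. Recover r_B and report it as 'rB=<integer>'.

m = -2768
d = (-9, 6);  v_rel = (-8, 12),  |v_rel|² = 208
v_rel×d = (-8)·(6) − (12)·(-9) = 60
since m = R²·208 − 60²:  R² = (3600 + -2768) / 208 = 4
R = √4 = 2  ⇒  r_B = 2 − 1 = 1

rB=1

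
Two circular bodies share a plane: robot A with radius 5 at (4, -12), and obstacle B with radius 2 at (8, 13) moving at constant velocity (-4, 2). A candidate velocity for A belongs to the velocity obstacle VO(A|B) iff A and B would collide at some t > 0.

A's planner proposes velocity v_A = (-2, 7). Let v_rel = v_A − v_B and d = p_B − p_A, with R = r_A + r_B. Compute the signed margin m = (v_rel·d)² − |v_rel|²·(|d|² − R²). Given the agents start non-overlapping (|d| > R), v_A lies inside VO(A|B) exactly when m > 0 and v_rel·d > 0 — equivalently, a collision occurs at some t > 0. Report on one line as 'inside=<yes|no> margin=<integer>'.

d = (4, 25),  |d|² = 641;  R = 5+2 = 7,  c = 641−7² = 592
v_rel = (2, 5),  |v_rel|² = 29;  v_rel·d = (2)·(4) + (5)·(25) = 133
29·t² − 266·t + 592 = 0  ⇒  m = 133² − 29·592 = 521
m = 521 > 0,  v_rel·d = 133 > 0  ⇒  inside

inside=yes margin=521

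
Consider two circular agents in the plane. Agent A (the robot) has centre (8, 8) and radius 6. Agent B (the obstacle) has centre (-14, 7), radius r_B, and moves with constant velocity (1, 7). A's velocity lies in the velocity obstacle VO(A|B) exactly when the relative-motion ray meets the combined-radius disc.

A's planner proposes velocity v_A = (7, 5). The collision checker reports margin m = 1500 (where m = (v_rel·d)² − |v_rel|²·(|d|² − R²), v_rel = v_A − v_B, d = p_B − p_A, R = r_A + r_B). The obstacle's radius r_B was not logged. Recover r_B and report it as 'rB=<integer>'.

m = 1500
d = (-22, -1);  v_rel = (6, -2),  |v_rel|² = 40
v_rel×d = (6)·(-1) − (-2)·(-22) = -50
since m = R²·40 − (-50)²:  R² = (2500 + 1500) / 40 = 100
R = √100 = 10  ⇒  r_B = 10 − 6 = 4

rB=4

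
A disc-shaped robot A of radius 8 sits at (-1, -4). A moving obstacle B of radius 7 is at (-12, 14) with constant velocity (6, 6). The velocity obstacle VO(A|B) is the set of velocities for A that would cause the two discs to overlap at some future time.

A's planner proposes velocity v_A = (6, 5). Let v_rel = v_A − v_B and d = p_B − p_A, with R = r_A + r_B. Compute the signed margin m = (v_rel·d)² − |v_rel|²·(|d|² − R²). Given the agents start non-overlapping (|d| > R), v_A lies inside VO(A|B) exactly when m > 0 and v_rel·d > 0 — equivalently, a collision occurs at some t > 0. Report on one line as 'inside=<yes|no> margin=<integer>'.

d = (-11, 18),  |d|² = 445;  R = 8+7 = 15,  c = 445−15² = 220
v_rel = (0, -1),  |v_rel|² = 1;  v_rel·d = (0)·(-11) + (-1)·(18) = -18
1·t² + 36·t + 220 = 0  ⇒  m = (-18)² − 1·220 = 104
m = 104 > 0,  v_rel·d = -18 < 0  ⇒  outside

inside=no margin=104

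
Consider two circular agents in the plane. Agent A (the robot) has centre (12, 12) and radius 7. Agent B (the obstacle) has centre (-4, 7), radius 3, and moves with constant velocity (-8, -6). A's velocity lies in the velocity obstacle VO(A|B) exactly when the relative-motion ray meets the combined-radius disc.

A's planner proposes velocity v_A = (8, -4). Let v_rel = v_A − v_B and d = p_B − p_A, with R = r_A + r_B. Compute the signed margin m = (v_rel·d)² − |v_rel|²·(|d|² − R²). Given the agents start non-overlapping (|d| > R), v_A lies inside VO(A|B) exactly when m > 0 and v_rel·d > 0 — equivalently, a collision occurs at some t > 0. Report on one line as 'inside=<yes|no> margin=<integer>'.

d = (-16, -5),  |d|² = 281;  R = 7+3 = 10,  c = 281−10² = 181
v_rel = (16, 2),  |v_rel|² = 260;  v_rel·d = (16)·(-16) + (2)·(-5) = -266
260·t² + 532·t + 181 = 0  ⇒  m = (-266)² − 260·181 = 23696
m = 23696 > 0,  v_rel·d = -266 < 0  ⇒  outside

inside=no margin=23696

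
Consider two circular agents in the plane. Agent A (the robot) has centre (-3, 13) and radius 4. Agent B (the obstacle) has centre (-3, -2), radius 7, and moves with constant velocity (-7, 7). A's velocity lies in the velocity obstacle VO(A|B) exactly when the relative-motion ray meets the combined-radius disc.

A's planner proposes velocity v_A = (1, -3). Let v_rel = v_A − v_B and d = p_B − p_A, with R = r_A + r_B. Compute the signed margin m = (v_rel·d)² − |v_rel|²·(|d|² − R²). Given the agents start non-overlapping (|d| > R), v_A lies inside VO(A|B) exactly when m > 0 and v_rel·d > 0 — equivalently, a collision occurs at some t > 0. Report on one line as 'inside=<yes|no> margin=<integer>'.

d = (0, -15),  |d|² = 225;  R = 4+7 = 11,  c = 225−11² = 104
v_rel = (8, -10),  |v_rel|² = 164;  v_rel·d = (8)·(0) + (-10)·(-15) = 150
164·t² − 300·t + 104 = 0  ⇒  m = 150² − 164·104 = 5444
m = 5444 > 0,  v_rel·d = 150 > 0  ⇒  inside

inside=yes margin=5444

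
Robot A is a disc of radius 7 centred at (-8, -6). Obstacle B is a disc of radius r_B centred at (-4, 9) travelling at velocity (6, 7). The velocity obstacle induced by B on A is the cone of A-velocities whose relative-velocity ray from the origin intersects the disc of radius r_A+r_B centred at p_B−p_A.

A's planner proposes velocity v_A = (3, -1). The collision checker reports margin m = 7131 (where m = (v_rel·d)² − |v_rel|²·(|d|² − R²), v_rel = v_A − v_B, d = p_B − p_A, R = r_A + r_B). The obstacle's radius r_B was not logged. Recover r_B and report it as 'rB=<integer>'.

m = 7131
d = (4, 15);  v_rel = (-3, -8),  |v_rel|² = 73
v_rel×d = (-3)·(15) − (-8)·(4) = -13
since m = R²·73 − (-13)²:  R² = (169 + 7131) / 73 = 100
R = √100 = 10  ⇒  r_B = 10 − 7 = 3

rB=3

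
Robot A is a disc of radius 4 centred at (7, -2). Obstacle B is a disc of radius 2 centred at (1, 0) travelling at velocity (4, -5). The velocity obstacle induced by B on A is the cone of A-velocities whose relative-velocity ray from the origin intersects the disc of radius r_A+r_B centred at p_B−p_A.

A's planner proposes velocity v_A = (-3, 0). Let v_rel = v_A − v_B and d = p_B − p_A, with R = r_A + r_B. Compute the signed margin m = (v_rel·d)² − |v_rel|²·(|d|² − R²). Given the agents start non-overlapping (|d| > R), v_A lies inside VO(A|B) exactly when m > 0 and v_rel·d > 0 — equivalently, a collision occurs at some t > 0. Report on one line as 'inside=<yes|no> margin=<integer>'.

d = (-6, 2),  |d|² = 40;  R = 4+2 = 6,  c = 40−6² = 4
v_rel = (-7, 5),  |v_rel|² = 74;  v_rel·d = (-7)·(-6) + (5)·(2) = 52
74·t² − 104·t + 4 = 0  ⇒  m = 52² − 74·4 = 2408
m = 2408 > 0,  v_rel·d = 52 > 0  ⇒  inside

inside=yes margin=2408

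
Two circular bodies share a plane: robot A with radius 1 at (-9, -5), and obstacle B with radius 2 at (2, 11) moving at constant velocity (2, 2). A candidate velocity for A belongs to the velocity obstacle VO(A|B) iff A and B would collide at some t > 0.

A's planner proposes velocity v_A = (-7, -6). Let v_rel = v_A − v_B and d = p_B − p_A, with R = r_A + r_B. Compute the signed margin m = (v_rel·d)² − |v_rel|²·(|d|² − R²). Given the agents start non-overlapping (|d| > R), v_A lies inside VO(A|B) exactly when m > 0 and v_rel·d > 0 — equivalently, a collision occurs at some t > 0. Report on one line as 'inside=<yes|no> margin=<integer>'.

d = (11, 16),  |d|² = 377;  R = 1+2 = 3,  c = 377−3² = 368
v_rel = (-9, -8),  |v_rel|² = 145;  v_rel·d = (-9)·(11) + (-8)·(16) = -227
145·t² + 454·t + 368 = 0  ⇒  m = (-227)² − 145·368 = -1831
m = -1831 < 0,  v_rel·d = -227 < 0  ⇒  outside

inside=no margin=-1831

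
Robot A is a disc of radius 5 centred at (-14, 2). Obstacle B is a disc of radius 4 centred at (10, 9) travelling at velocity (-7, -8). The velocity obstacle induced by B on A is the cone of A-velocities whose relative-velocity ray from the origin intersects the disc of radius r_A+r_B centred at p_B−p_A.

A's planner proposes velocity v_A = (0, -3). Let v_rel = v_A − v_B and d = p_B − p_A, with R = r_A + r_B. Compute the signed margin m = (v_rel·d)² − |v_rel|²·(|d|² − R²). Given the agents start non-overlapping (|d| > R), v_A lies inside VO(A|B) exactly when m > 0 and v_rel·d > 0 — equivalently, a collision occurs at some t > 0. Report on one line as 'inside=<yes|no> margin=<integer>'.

d = (24, 7),  |d|² = 625;  R = 5+4 = 9,  c = 625−9² = 544
v_rel = (7, 5),  |v_rel|² = 74;  v_rel·d = (7)·(24) + (5)·(7) = 203
74·t² − 406·t + 544 = 0  ⇒  m = 203² − 74·544 = 953
m = 953 > 0,  v_rel·d = 203 > 0  ⇒  inside

inside=yes margin=953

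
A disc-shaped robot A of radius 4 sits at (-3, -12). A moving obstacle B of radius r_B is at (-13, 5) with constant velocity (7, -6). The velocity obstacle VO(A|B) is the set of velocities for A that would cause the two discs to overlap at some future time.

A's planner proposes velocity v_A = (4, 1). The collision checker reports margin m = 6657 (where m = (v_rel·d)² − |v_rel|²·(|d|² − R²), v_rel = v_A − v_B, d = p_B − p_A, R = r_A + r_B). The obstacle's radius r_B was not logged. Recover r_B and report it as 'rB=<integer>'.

m = 6657
d = (-10, 17);  v_rel = (-3, 7),  |v_rel|² = 58
v_rel×d = (-3)·(17) − (7)·(-10) = 19
since m = R²·58 − 19²:  R² = (361 + 6657) / 58 = 121
R = √121 = 11  ⇒  r_B = 11 − 4 = 7

rB=7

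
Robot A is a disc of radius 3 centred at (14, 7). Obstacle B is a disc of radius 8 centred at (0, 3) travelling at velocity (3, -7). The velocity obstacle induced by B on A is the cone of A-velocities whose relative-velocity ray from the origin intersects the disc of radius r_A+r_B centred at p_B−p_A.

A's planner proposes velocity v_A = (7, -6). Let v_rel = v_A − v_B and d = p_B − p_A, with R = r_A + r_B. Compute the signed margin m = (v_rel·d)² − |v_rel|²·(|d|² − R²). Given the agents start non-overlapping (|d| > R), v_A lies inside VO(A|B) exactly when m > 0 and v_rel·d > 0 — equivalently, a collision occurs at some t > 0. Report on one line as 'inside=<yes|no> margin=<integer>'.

d = (-14, -4),  |d|² = 212;  R = 3+8 = 11,  c = 212−11² = 91
v_rel = (4, 1),  |v_rel|² = 17;  v_rel·d = (4)·(-14) + (1)·(-4) = -60
17·t² + 120·t + 91 = 0  ⇒  m = (-60)² − 17·91 = 2053
m = 2053 > 0,  v_rel·d = -60 < 0  ⇒  outside

inside=no margin=2053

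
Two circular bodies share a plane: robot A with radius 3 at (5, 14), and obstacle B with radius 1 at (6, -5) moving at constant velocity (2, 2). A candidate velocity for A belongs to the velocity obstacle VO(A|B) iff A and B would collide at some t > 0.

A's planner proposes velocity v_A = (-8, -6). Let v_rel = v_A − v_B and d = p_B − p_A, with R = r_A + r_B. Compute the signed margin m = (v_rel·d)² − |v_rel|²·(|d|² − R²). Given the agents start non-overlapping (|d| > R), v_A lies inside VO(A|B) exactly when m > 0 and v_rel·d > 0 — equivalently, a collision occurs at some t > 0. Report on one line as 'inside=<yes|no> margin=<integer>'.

d = (1, -19),  |d|² = 362;  R = 3+1 = 4,  c = 362−4² = 346
v_rel = (-10, -8),  |v_rel|² = 164;  v_rel·d = (-10)·(1) + (-8)·(-19) = 142
164·t² − 284·t + 346 = 0  ⇒  m = 142² − 164·346 = -36580
m = -36580 < 0,  v_rel·d = 142 > 0  ⇒  outside

inside=no margin=-36580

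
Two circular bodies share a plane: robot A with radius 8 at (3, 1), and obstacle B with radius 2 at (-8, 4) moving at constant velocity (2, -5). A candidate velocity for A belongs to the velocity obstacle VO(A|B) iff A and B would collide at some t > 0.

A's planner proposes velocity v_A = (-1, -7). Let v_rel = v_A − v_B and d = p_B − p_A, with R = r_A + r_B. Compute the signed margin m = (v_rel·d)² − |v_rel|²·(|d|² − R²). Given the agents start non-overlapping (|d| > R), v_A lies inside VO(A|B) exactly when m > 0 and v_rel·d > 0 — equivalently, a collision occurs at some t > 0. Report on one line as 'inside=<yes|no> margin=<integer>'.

d = (-11, 3),  |d|² = 130;  R = 8+2 = 10,  c = 130−10² = 30
v_rel = (-3, -2),  |v_rel|² = 13;  v_rel·d = (-3)·(-11) + (-2)·(3) = 27
13·t² − 54·t + 30 = 0  ⇒  m = 27² − 13·30 = 339
m = 339 > 0,  v_rel·d = 27 > 0  ⇒  inside

inside=yes margin=339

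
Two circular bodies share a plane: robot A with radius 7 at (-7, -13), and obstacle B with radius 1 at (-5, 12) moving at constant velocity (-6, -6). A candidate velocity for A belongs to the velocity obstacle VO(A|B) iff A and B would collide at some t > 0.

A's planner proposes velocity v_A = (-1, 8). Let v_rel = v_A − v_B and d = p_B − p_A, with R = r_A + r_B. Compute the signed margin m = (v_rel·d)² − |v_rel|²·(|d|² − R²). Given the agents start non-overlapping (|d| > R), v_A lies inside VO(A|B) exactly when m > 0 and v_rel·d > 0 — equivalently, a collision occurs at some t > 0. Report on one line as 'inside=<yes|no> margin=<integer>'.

d = (2, 25),  |d|² = 629;  R = 7+1 = 8,  c = 629−8² = 565
v_rel = (5, 14),  |v_rel|² = 221;  v_rel·d = (5)·(2) + (14)·(25) = 360
221·t² − 720·t + 565 = 0  ⇒  m = 360² − 221·565 = 4735
m = 4735 > 0,  v_rel·d = 360 > 0  ⇒  inside

inside=yes margin=4735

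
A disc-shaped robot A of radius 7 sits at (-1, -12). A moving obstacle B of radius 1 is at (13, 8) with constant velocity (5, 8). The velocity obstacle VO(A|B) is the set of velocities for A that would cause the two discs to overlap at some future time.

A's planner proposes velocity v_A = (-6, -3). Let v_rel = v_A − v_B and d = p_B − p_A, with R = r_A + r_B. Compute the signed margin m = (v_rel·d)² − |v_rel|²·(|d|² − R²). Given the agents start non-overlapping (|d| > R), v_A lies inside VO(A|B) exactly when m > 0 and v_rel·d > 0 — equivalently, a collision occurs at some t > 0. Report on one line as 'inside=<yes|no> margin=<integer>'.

d = (14, 20),  |d|² = 596;  R = 7+1 = 8,  c = 596−8² = 532
v_rel = (-11, -11),  |v_rel|² = 242;  v_rel·d = (-11)·(14) + (-11)·(20) = -374
242·t² + 748·t + 532 = 0  ⇒  m = (-374)² − 242·532 = 11132
m = 11132 > 0,  v_rel·d = -374 < 0  ⇒  outside

inside=no margin=11132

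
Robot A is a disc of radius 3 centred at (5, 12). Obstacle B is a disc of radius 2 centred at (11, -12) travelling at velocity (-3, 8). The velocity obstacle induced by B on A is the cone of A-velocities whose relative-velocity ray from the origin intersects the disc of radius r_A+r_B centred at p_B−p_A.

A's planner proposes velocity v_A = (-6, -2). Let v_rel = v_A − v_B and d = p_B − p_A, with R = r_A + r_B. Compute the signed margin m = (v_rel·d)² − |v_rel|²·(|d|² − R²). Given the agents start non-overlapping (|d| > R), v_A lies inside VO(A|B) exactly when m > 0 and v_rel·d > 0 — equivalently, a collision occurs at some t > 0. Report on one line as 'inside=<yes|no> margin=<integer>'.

d = (6, -24),  |d|² = 612;  R = 3+2 = 5,  c = 612−5² = 587
v_rel = (-3, -10),  |v_rel|² = 109;  v_rel·d = (-3)·(6) + (-10)·(-24) = 222
109·t² − 444·t + 587 = 0  ⇒  m = 222² − 109·587 = -14699
m = -14699 < 0,  v_rel·d = 222 > 0  ⇒  outside

inside=no margin=-14699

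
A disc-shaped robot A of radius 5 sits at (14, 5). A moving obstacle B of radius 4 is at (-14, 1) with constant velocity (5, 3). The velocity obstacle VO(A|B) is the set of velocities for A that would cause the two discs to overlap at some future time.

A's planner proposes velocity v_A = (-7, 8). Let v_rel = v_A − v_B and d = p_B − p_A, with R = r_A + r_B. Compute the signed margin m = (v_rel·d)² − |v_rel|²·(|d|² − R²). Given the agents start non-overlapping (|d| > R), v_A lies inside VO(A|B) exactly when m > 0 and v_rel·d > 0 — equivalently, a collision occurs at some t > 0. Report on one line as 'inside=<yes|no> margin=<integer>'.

d = (-28, -4),  |d|² = 800;  R = 5+4 = 9,  c = 800−9² = 719
v_rel = (-12, 5),  |v_rel|² = 169;  v_rel·d = (-12)·(-28) + (5)·(-4) = 316
169·t² − 632·t + 719 = 0  ⇒  m = 316² − 169·719 = -21655
m = -21655 < 0,  v_rel·d = 316 > 0  ⇒  outside

inside=no margin=-21655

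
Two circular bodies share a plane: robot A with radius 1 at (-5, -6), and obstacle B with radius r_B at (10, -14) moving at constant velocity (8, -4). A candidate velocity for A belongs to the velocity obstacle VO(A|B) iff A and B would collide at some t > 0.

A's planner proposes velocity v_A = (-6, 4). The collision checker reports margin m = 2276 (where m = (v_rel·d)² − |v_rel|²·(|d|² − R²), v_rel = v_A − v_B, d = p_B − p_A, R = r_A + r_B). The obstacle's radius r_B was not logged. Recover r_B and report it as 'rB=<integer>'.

m = 2276
d = (15, -8);  v_rel = (-14, 8),  |v_rel|² = 260
v_rel×d = (-14)·(-8) − (8)·(15) = -8
since m = R²·260 − (-8)²:  R² = (64 + 2276) / 260 = 9
R = √9 = 3  ⇒  r_B = 3 − 1 = 2

rB=2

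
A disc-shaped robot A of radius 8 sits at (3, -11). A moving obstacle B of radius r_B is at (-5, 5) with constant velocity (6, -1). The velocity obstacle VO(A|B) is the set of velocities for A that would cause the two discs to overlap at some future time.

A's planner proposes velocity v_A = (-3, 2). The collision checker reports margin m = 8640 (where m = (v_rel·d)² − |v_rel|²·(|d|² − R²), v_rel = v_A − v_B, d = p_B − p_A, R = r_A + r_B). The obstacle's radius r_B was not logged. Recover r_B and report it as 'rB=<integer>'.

m = 8640
d = (-8, 16);  v_rel = (-9, 3),  |v_rel|² = 90
v_rel×d = (-9)·(16) − (3)·(-8) = -120
since m = R²·90 − (-120)²:  R² = (14400 + 8640) / 90 = 256
R = √256 = 16  ⇒  r_B = 16 − 8 = 8

rB=8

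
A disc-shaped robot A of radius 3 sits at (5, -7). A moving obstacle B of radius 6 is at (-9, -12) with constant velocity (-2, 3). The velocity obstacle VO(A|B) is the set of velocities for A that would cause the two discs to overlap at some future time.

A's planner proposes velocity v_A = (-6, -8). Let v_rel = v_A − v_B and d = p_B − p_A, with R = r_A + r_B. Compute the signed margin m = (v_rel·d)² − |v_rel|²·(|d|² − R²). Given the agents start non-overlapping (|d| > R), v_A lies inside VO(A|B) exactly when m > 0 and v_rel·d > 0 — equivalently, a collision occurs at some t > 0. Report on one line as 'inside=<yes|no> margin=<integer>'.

d = (-14, -5),  |d|² = 221;  R = 3+6 = 9,  c = 221−9² = 140
v_rel = (-4, -11),  |v_rel|² = 137;  v_rel·d = (-4)·(-14) + (-11)·(-5) = 111
137·t² − 222·t + 140 = 0  ⇒  m = 111² − 137·140 = -6859
m = -6859 < 0,  v_rel·d = 111 > 0  ⇒  outside

inside=no margin=-6859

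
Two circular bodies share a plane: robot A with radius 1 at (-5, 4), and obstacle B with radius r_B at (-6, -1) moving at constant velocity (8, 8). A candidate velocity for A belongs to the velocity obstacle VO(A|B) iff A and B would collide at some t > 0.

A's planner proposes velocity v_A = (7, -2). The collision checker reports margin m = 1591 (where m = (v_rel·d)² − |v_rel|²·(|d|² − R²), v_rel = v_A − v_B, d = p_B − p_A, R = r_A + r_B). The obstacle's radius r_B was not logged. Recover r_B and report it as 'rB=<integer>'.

m = 1591
d = (-1, -5);  v_rel = (-1, -10),  |v_rel|² = 101
v_rel×d = (-1)·(-5) − (-10)·(-1) = -5
since m = R²·101 − (-5)²:  R² = (25 + 1591) / 101 = 16
R = √16 = 4  ⇒  r_B = 4 − 1 = 3

rB=3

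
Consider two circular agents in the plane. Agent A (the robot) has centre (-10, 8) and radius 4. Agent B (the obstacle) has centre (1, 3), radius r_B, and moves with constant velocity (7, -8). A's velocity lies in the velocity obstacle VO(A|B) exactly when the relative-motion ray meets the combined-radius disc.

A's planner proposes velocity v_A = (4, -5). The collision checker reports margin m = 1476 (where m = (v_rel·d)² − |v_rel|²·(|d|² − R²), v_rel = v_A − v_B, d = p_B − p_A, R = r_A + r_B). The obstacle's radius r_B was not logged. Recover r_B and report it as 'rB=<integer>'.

m = 1476
d = (11, -5);  v_rel = (-3, 3),  |v_rel|² = 18
v_rel×d = (-3)·(-5) − (3)·(11) = -18
since m = R²·18 − (-18)²:  R² = (324 + 1476) / 18 = 100
R = √100 = 10  ⇒  r_B = 10 − 4 = 6

rB=6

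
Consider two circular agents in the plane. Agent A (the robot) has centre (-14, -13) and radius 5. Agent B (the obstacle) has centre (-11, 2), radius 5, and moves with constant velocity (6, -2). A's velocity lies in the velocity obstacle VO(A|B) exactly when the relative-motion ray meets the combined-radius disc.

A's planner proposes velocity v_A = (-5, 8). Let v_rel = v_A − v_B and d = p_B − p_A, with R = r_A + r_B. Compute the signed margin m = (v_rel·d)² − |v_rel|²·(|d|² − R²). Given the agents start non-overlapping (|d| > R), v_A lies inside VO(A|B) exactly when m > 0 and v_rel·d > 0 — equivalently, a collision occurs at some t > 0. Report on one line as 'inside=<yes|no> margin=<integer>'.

d = (3, 15),  |d|² = 234;  R = 5+5 = 10,  c = 234−10² = 134
v_rel = (-11, 10),  |v_rel|² = 221;  v_rel·d = (-11)·(3) + (10)·(15) = 117
221·t² − 234·t + 134 = 0  ⇒  m = 117² − 221·134 = -15925
m = -15925 < 0,  v_rel·d = 117 > 0  ⇒  outside

inside=no margin=-15925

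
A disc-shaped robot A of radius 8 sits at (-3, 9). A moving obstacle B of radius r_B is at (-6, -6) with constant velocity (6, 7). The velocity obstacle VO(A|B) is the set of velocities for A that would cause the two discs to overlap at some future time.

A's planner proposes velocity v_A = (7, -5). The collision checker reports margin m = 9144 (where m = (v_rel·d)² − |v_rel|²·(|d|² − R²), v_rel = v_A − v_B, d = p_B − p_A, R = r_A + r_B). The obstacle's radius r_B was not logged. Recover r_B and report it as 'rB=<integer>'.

m = 9144
d = (-3, -15);  v_rel = (1, -12),  |v_rel|² = 145
v_rel×d = (1)·(-15) − (-12)·(-3) = -51
since m = R²·145 − (-51)²:  R² = (2601 + 9144) / 145 = 81
R = √81 = 9  ⇒  r_B = 9 − 8 = 1

rB=1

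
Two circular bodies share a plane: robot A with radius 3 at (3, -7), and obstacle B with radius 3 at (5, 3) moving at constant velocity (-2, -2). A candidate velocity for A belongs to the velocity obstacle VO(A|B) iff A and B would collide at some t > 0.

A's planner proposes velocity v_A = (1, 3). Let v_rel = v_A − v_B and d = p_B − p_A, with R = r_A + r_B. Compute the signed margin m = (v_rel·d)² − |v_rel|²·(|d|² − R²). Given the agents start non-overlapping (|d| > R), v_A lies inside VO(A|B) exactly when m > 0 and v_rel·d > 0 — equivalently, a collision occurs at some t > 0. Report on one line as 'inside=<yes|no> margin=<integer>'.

d = (2, 10),  |d|² = 104;  R = 3+3 = 6,  c = 104−6² = 68
v_rel = (3, 5),  |v_rel|² = 34;  v_rel·d = (3)·(2) + (5)·(10) = 56
34·t² − 112·t + 68 = 0  ⇒  m = 56² − 34·68 = 824
m = 824 > 0,  v_rel·d = 56 > 0  ⇒  inside

inside=yes margin=824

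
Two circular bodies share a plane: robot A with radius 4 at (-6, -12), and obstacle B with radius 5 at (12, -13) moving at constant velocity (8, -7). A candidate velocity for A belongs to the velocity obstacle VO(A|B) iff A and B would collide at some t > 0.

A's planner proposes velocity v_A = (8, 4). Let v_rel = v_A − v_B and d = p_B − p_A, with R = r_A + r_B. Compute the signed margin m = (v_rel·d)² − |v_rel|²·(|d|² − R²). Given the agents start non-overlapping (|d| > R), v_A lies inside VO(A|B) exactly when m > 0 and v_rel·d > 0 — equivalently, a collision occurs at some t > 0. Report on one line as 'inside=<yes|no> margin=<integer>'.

d = (18, -1),  |d|² = 325;  R = 4+5 = 9,  c = 325−9² = 244
v_rel = (0, 11),  |v_rel|² = 121;  v_rel·d = (0)·(18) + (11)·(-1) = -11
121·t² + 22·t + 244 = 0  ⇒  m = (-11)² − 121·244 = -29403
m = -29403 < 0,  v_rel·d = -11 < 0  ⇒  outside

inside=no margin=-29403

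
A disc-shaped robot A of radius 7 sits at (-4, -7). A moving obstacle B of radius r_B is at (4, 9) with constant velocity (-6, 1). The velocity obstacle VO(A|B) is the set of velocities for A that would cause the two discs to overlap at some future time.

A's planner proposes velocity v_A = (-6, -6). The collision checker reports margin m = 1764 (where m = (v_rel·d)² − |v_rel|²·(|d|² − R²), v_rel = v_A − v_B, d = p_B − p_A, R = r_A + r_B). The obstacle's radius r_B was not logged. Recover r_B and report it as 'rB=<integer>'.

m = 1764
d = (8, 16);  v_rel = (0, -7),  |v_rel|² = 49
v_rel×d = (0)·(16) − (-7)·(8) = 56
since m = R²·49 − 56²:  R² = (3136 + 1764) / 49 = 100
R = √100 = 10  ⇒  r_B = 10 − 7 = 3

rB=3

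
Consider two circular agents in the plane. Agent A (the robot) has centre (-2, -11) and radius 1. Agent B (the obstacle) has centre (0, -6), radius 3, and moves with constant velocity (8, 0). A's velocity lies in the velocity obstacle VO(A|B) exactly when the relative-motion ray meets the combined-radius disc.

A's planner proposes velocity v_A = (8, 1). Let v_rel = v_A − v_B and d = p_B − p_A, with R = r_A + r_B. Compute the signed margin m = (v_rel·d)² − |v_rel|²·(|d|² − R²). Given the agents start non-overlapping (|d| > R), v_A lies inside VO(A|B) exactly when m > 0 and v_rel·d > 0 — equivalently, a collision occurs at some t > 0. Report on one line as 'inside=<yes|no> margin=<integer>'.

d = (2, 5),  |d|² = 29;  R = 1+3 = 4,  c = 29−4² = 13
v_rel = (0, 1),  |v_rel|² = 1;  v_rel·d = (0)·(2) + (1)·(5) = 5
1·t² − 10·t + 13 = 0  ⇒  m = 5² − 1·13 = 12
m = 12 > 0,  v_rel·d = 5 > 0  ⇒  inside

inside=yes margin=12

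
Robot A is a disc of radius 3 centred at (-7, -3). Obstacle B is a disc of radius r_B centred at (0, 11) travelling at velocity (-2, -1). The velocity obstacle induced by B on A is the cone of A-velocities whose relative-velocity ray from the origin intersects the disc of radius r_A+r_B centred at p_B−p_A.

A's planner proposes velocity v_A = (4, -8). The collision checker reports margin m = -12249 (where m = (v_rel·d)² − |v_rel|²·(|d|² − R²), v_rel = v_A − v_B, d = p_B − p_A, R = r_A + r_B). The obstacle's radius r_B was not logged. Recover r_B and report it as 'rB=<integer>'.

m = -12249
d = (7, 14);  v_rel = (6, -7),  |v_rel|² = 85
v_rel×d = (6)·(14) − (-7)·(7) = 133
since m = R²·85 − 133²:  R² = (17689 + -12249) / 85 = 64
R = √64 = 8  ⇒  r_B = 8 − 3 = 5

rB=5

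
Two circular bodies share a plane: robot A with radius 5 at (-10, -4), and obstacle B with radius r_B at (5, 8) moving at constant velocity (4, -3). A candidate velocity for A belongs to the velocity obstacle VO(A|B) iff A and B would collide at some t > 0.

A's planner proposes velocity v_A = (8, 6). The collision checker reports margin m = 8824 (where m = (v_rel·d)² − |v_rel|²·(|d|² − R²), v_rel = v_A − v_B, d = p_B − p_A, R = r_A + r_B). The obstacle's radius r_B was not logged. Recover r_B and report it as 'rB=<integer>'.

m = 8824
d = (15, 12);  v_rel = (4, 9),  |v_rel|² = 97
v_rel×d = (4)·(12) − (9)·(15) = -87
since m = R²·97 − (-87)²:  R² = (7569 + 8824) / 97 = 169
R = √169 = 13  ⇒  r_B = 13 − 5 = 8

rB=8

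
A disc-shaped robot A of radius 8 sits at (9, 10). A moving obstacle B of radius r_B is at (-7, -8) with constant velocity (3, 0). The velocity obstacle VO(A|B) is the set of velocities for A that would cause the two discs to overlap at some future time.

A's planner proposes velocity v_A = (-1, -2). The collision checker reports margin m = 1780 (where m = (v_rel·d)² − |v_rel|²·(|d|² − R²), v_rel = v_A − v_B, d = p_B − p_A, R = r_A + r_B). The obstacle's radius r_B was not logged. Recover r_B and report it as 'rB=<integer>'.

m = 1780
d = (-16, -18);  v_rel = (-4, -2),  |v_rel|² = 20
v_rel×d = (-4)·(-18) − (-2)·(-16) = 40
since m = R²·20 − 40²:  R² = (1600 + 1780) / 20 = 169
R = √169 = 13  ⇒  r_B = 13 − 8 = 5

rB=5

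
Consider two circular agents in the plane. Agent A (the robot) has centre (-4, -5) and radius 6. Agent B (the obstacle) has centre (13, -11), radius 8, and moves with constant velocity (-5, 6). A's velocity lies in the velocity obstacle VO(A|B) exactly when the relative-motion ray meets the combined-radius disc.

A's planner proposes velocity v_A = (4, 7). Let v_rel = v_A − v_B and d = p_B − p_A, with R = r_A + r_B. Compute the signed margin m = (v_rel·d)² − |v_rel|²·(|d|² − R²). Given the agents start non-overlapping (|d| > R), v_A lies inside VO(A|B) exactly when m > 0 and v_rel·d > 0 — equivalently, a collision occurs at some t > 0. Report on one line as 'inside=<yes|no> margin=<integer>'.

d = (17, -6),  |d|² = 325;  R = 6+8 = 14,  c = 325−14² = 129
v_rel = (9, 1),  |v_rel|² = 82;  v_rel·d = (9)·(17) + (1)·(-6) = 147
82·t² − 294·t + 129 = 0  ⇒  m = 147² − 82·129 = 11031
m = 11031 > 0,  v_rel·d = 147 > 0  ⇒  inside

inside=yes margin=11031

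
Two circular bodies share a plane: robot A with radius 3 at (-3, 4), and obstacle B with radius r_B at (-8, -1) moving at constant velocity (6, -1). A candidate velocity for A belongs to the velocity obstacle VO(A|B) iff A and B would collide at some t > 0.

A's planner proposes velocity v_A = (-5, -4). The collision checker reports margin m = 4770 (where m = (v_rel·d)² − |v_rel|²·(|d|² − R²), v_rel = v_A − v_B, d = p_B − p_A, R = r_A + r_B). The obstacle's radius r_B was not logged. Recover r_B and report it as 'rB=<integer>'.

m = 4770
d = (-5, -5);  v_rel = (-11, -3),  |v_rel|² = 130
v_rel×d = (-11)·(-5) − (-3)·(-5) = 40
since m = R²·130 − 40²:  R² = (1600 + 4770) / 130 = 49
R = √49 = 7  ⇒  r_B = 7 − 3 = 4

rB=4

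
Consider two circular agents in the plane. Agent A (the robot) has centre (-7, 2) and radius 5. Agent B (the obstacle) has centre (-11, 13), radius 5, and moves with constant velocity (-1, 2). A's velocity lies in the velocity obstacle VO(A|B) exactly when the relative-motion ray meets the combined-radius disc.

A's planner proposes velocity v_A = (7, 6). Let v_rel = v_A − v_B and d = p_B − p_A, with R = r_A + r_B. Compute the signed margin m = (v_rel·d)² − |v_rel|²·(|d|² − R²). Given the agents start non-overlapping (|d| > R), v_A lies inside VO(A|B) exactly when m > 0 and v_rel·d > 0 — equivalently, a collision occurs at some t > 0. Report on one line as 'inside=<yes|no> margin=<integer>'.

d = (-4, 11),  |d|² = 137;  R = 5+5 = 10,  c = 137−10² = 37
v_rel = (8, 4),  |v_rel|² = 80;  v_rel·d = (8)·(-4) + (4)·(11) = 12
80·t² − 24·t + 37 = 0  ⇒  m = 12² − 80·37 = -2816
m = -2816 < 0,  v_rel·d = 12 > 0  ⇒  outside

inside=no margin=-2816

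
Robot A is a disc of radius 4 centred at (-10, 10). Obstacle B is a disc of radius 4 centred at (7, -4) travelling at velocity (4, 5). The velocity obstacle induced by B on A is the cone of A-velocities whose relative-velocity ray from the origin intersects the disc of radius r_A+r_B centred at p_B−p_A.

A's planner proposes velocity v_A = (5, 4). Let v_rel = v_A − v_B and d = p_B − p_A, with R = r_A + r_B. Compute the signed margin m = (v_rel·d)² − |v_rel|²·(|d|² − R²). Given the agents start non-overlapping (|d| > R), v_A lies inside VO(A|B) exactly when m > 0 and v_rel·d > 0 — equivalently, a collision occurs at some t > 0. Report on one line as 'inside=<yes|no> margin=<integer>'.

d = (17, -14),  |d|² = 485;  R = 4+4 = 8,  c = 485−8² = 421
v_rel = (1, -1),  |v_rel|² = 2;  v_rel·d = (1)·(17) + (-1)·(-14) = 31
2·t² − 62·t + 421 = 0  ⇒  m = 31² − 2·421 = 119
m = 119 > 0,  v_rel·d = 31 > 0  ⇒  inside

inside=yes margin=119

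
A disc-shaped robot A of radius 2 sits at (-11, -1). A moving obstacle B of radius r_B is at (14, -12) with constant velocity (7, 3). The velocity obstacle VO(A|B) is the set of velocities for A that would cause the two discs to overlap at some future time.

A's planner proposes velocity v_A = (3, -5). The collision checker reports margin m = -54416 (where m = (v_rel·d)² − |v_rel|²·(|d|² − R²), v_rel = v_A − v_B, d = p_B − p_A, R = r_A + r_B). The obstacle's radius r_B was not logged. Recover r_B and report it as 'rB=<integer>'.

m = -54416
d = (25, -11);  v_rel = (-4, -8),  |v_rel|² = 80
v_rel×d = (-4)·(-11) − (-8)·(25) = 244
since m = R²·80 − 244²:  R² = (59536 + -54416) / 80 = 64
R = √64 = 8  ⇒  r_B = 8 − 2 = 6

rB=6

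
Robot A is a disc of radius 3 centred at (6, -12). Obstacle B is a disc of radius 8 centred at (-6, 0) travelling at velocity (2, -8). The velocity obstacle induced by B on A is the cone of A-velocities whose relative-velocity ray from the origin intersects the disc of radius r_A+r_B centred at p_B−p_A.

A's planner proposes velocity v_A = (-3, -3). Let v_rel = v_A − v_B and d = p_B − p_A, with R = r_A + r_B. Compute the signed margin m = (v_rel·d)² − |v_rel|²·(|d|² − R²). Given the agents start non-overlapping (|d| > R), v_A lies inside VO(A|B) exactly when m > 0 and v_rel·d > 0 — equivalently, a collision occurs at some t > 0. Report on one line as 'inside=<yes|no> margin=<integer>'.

d = (-12, 12),  |d|² = 288;  R = 3+8 = 11,  c = 288−11² = 167
v_rel = (-5, 5),  |v_rel|² = 50;  v_rel·d = (-5)·(-12) + (5)·(12) = 120
50·t² − 240·t + 167 = 0  ⇒  m = 120² − 50·167 = 6050
m = 6050 > 0,  v_rel·d = 120 > 0  ⇒  inside

inside=yes margin=6050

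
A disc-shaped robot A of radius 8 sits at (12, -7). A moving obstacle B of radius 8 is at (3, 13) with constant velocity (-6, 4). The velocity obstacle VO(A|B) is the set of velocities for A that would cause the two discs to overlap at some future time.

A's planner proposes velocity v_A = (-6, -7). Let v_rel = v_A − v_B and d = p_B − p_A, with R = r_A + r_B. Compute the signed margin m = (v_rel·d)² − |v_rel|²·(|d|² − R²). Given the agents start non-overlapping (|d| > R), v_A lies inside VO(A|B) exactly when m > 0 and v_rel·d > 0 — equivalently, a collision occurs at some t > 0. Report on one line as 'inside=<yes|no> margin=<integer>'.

d = (-9, 20),  |d|² = 481;  R = 8+8 = 16,  c = 481−16² = 225
v_rel = (0, -11),  |v_rel|² = 121;  v_rel·d = (0)·(-9) + (-11)·(20) = -220
121·t² + 440·t + 225 = 0  ⇒  m = (-220)² − 121·225 = 21175
m = 21175 > 0,  v_rel·d = -220 < 0  ⇒  outside

inside=no margin=21175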